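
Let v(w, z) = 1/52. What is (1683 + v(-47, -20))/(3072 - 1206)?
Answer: 87517/97032 ≈ 0.90194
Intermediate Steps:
v(w, z) = 1/52
(1683 + v(-47, -20))/(3072 - 1206) = (1683 + 1/52)/(3072 - 1206) = (87517/52)/1866 = (87517/52)*(1/1866) = 87517/97032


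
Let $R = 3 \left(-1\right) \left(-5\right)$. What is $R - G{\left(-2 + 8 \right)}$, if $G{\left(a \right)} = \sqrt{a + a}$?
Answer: $15 - 2 \sqrt{3} \approx 11.536$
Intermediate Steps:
$R = 15$ ($R = \left(-3\right) \left(-5\right) = 15$)
$G{\left(a \right)} = \sqrt{2} \sqrt{a}$ ($G{\left(a \right)} = \sqrt{2 a} = \sqrt{2} \sqrt{a}$)
$R - G{\left(-2 + 8 \right)} = 15 - \sqrt{2} \sqrt{-2 + 8} = 15 - \sqrt{2} \sqrt{6} = 15 - 2 \sqrt{3}$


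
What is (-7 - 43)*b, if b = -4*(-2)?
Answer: -400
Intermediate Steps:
b = 8
(-7 - 43)*b = (-7 - 43)*8 = -50*8 = -400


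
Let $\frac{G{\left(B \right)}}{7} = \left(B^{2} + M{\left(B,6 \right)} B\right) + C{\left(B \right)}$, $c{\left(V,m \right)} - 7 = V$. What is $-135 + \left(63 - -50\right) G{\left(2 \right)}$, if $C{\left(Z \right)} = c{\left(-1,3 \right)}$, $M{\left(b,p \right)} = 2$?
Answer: $10939$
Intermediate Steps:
$c{\left(V,m \right)} = 7 + V$
$C{\left(Z \right)} = 6$ ($C{\left(Z \right)} = 7 - 1 = 6$)
$G{\left(B \right)} = 42 + 7 B^{2} + 14 B$ ($G{\left(B \right)} = 7 \left(\left(B^{2} + 2 B\right) + 6\right) = 7 \left(6 + B^{2} + 2 B\right) = 42 + 7 B^{2} + 14 B$)
$-135 + \left(63 - -50\right) G{\left(2 \right)} = -135 + \left(63 - -50\right) \left(42 + 7 \cdot 2^{2} + 14 \cdot 2\right) = -135 + \left(63 + 50\right) \left(42 + 7 \cdot 4 + 28\right) = -135 + 113 \left(42 + 28 + 28\right) = -135 + 113 \cdot 98 = -135 + 11074 = 10939$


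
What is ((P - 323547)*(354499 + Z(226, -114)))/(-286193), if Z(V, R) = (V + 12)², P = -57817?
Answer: 156795139052/286193 ≈ 5.4787e+5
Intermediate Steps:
Z(V, R) = (12 + V)²
((P - 323547)*(354499 + Z(226, -114)))/(-286193) = ((-57817 - 323547)*(354499 + (12 + 226)²))/(-286193) = -381364*(354499 + 238²)*(-1/286193) = -381364*(354499 + 56644)*(-1/286193) = -381364*411143*(-1/286193) = -156795139052*(-1/286193) = 156795139052/286193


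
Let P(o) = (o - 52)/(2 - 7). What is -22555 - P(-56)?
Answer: -112883/5 ≈ -22577.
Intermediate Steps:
P(o) = 52/5 - o/5 (P(o) = (-52 + o)/(-5) = (-52 + o)*(-⅕) = 52/5 - o/5)
-22555 - P(-56) = -22555 - (52/5 - ⅕*(-56)) = -22555 - (52/5 + 56/5) = -22555 - 1*108/5 = -22555 - 108/5 = -112883/5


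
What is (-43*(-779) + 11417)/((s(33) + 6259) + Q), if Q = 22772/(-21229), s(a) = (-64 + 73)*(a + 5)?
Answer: 953479306/140109857 ≈ 6.8052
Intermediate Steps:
s(a) = 45 + 9*a (s(a) = 9*(5 + a) = 45 + 9*a)
Q = -22772/21229 (Q = 22772*(-1/21229) = -22772/21229 ≈ -1.0727)
(-43*(-779) + 11417)/((s(33) + 6259) + Q) = (-43*(-779) + 11417)/(((45 + 9*33) + 6259) - 22772/21229) = (33497 + 11417)/(((45 + 297) + 6259) - 22772/21229) = 44914/((342 + 6259) - 22772/21229) = 44914/(6601 - 22772/21229) = 44914/(140109857/21229) = 44914*(21229/140109857) = 953479306/140109857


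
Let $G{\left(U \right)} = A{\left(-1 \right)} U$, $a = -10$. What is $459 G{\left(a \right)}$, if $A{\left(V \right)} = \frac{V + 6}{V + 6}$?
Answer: $-4590$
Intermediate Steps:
$A{\left(V \right)} = 1$ ($A{\left(V \right)} = \frac{6 + V}{6 + V} = 1$)
$G{\left(U \right)} = U$ ($G{\left(U \right)} = 1 U = U$)
$459 G{\left(a \right)} = 459 \left(-10\right) = -4590$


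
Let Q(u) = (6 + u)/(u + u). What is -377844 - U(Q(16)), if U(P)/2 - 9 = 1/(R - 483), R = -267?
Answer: -141698249/375 ≈ -3.7786e+5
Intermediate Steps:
Q(u) = (6 + u)/(2*u) (Q(u) = (6 + u)/((2*u)) = (6 + u)*(1/(2*u)) = (6 + u)/(2*u))
U(P) = 6749/375 (U(P) = 18 + 2/(-267 - 483) = 18 + 2/(-750) = 18 + 2*(-1/750) = 18 - 1/375 = 6749/375)
-377844 - U(Q(16)) = -377844 - 1*6749/375 = -377844 - 6749/375 = -141698249/375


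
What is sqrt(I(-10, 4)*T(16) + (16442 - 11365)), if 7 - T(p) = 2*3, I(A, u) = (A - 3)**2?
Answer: sqrt(5246) ≈ 72.429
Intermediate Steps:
I(A, u) = (-3 + A)**2
T(p) = 1 (T(p) = 7 - 2*3 = 7 - 1*6 = 7 - 6 = 1)
sqrt(I(-10, 4)*T(16) + (16442 - 11365)) = sqrt((-3 - 10)**2*1 + (16442 - 11365)) = sqrt((-13)**2*1 + 5077) = sqrt(169*1 + 5077) = sqrt(169 + 5077) = sqrt(5246)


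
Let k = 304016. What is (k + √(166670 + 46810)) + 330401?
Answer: 634417 + 6*√5930 ≈ 6.3488e+5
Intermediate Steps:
(k + √(166670 + 46810)) + 330401 = (304016 + √(166670 + 46810)) + 330401 = (304016 + √213480) + 330401 = (304016 + 6*√5930) + 330401 = 634417 + 6*√5930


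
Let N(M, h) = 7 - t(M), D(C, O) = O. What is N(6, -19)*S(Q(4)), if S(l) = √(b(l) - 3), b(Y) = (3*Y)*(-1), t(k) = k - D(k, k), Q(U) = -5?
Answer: 14*√3 ≈ 24.249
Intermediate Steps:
t(k) = 0 (t(k) = k - k = 0)
b(Y) = -3*Y
N(M, h) = 7 (N(M, h) = 7 - 1*0 = 7 + 0 = 7)
S(l) = √(-3 - 3*l) (S(l) = √(-3*l - 3) = √(-3 - 3*l))
N(6, -19)*S(Q(4)) = 7*√(-3 - 3*(-5)) = 7*√(-3 + 15) = 7*√12 = 7*(2*√3) = 14*√3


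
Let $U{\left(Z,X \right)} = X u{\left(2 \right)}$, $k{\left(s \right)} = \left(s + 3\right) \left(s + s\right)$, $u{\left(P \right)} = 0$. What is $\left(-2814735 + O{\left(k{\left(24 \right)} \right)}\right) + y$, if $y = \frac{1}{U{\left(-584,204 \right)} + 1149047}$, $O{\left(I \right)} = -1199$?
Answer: $- \frac{3235640514897}{1149047} \approx -2.8159 \cdot 10^{6}$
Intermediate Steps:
$k{\left(s \right)} = 2 s \left(3 + s\right)$ ($k{\left(s \right)} = \left(3 + s\right) 2 s = 2 s \left(3 + s\right)$)
$U{\left(Z,X \right)} = 0$ ($U{\left(Z,X \right)} = X 0 = 0$)
$y = \frac{1}{1149047}$ ($y = \frac{1}{0 + 1149047} = \frac{1}{1149047} \approx 8.7029 \cdot 10^{-7}$)
$\left(-2814735 + O{\left(k{\left(24 \right)} \right)}\right) + y = \left(-2814735 - 1199\right) + \frac{1}{1149047} = -2815934 + \frac{1}{1149047} = - \frac{3235640514897}{1149047}$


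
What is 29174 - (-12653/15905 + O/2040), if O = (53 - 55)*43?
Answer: 18932252375/648924 ≈ 29175.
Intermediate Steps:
O = -86 (O = -2*43 = -86)
29174 - (-12653/15905 + O/2040) = 29174 - (-12653/15905 - 86/2040) = 29174 - (-12653*1/15905 - 86*1/2040) = 29174 - (-12653/15905 - 43/1020) = 29174 - 1*(-543599/648924) = 29174 + 543599/648924 = 18932252375/648924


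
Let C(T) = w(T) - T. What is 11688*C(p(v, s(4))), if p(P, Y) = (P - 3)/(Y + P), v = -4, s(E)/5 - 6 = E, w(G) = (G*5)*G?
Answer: 1656774/529 ≈ 3131.9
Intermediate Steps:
w(G) = 5*G² (w(G) = (5*G)*G = 5*G²)
s(E) = 30 + 5*E
p(P, Y) = (-3 + P)/(P + Y)
C(T) = -T + 5*T² (C(T) = 5*T² - T = -T + 5*T²)
11688*C(p(v, s(4))) = 11688*(((-3 - 4)/(-4 + (30 + 5*4)))*(-1 + 5*((-3 - 4)/(-4 + (30 + 5*4))))) = 11688*((-7/(-4 + (30 + 20)))*(-1 + 5*(-7/(-4 + (30 + 20))))) = 11688*((-7/(-4 + 50))*(-1 + 5*(-7/(-4 + 50)))) = 11688*((-7/46)*(-1 + 5*(-7/46))) = 11688*(((1/46)*(-7))*(-1 + 5*((1/46)*(-7)))) = 11688*(-7*(-1 + 5*(-7/46))/46) = 11688*(-7*(-1 - 35/46)/46) = 11688*(-7/46*(-81/46)) = 11688*(567/2116) = 1656774/529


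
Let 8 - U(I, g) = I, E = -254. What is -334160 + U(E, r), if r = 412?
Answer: -333898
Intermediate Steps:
U(I, g) = 8 - I
-334160 + U(E, r) = -334160 + (8 - 1*(-254)) = -334160 + (8 + 254) = -334160 + 262 = -333898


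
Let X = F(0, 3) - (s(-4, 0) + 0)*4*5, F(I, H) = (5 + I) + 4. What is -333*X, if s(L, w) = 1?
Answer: 3663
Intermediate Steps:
F(I, H) = 9 + I
X = -11 (X = (9 + 0) - (1 + 0)*4*5 = 9 - 1*4*5 = 9 - 4*5 = 9 - 1*20 = 9 - 20 = -11)
-333*X = -333*(-11) = 3663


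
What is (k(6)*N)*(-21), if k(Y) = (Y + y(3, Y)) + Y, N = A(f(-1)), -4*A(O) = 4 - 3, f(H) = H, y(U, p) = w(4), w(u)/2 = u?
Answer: 105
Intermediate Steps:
w(u) = 2*u
y(U, p) = 8 (y(U, p) = 2*4 = 8)
A(O) = -¼ (A(O) = -(4 - 3)/4 = -¼*1 = -¼)
N = -¼ ≈ -0.25000
k(Y) = 8 + 2*Y (k(Y) = (Y + 8) + Y = (8 + Y) + Y = 8 + 2*Y)
(k(6)*N)*(-21) = ((8 + 2*6)*(-¼))*(-21) = ((8 + 12)*(-¼))*(-21) = (20*(-¼))*(-21) = -5*(-21) = 105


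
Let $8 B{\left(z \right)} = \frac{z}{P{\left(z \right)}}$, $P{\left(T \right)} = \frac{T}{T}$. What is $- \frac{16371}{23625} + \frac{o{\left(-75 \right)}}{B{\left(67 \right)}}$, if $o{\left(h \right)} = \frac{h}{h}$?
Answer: $- \frac{100873}{175875} \approx -0.57355$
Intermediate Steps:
$o{\left(h \right)} = 1$
$P{\left(T \right)} = 1$
$B{\left(z \right)} = \frac{z}{8}$ ($B{\left(z \right)} = \frac{z 1^{-1}}{8} = \frac{z 1}{8} = \frac{z}{8}$)
$- \frac{16371}{23625} + \frac{o{\left(-75 \right)}}{B{\left(67 \right)}} = - \frac{16371}{23625} + 1 \frac{1}{\frac{1}{8} \cdot 67} = \left(-16371\right) \frac{1}{23625} + 1 \frac{1}{\frac{67}{8}} = - \frac{1819}{2625} + 1 \cdot \frac{8}{67} = - \frac{1819}{2625} + \frac{8}{67} = - \frac{100873}{175875}$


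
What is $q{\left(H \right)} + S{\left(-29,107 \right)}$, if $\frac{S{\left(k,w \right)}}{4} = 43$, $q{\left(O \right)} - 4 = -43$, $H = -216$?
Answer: $133$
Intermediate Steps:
$q{\left(O \right)} = -39$ ($q{\left(O \right)} = 4 - 43 = -39$)
$S{\left(k,w \right)} = 172$ ($S{\left(k,w \right)} = 4 \cdot 43 = 172$)
$q{\left(H \right)} + S{\left(-29,107 \right)} = -39 + 172 = 133$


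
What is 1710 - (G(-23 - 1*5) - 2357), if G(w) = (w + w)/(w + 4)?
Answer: 12194/3 ≈ 4064.7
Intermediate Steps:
G(w) = 2*w/(4 + w) (G(w) = (2*w)/(4 + w) = 2*w/(4 + w))
1710 - (G(-23 - 1*5) - 2357) = 1710 - (2*(-23 - 1*5)/(4 + (-23 - 1*5)) - 2357) = 1710 - (2*(-23 - 5)/(4 + (-23 - 5)) - 2357) = 1710 - (2*(-28)/(4 - 28) - 2357) = 1710 - (2*(-28)/(-24) - 2357) = 1710 - (2*(-28)*(-1/24) - 2357) = 1710 - (7/3 - 2357) = 1710 - 1*(-7064/3) = 1710 + 7064/3 = 12194/3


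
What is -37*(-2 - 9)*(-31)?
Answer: -12617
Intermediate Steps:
-37*(-2 - 9)*(-31) = -37*(-11)*(-31) = 407*(-31) = -12617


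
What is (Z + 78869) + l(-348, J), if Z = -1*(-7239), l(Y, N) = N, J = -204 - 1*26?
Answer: 85878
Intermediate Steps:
J = -230 (J = -204 - 26 = -230)
Z = 7239
(Z + 78869) + l(-348, J) = (7239 + 78869) - 230 = 86108 - 230 = 85878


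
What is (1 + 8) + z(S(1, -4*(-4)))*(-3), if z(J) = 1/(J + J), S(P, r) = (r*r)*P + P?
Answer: 4623/514 ≈ 8.9942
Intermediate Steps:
S(P, r) = P + P*r**2 (S(P, r) = r**2*P + P = P*r**2 + P = P + P*r**2)
z(J) = 1/(2*J)
(1 + 8) + z(S(1, -4*(-4)))*(-3) = (1 + 8) + (1/(2*((1*(1 + (-4*(-4))**2)))))*(-3) = 9 + (1/(2*((1*(1 + 16**2)))))*(-3) = 9 + (1/(2*((1*(1 + 256)))))*(-3) = 9 + (1/(2*((1*257))))*(-3) = 9 + ((1/2)/257)*(-3) = 9 + ((1/2)*(1/257))*(-3) = 9 + (1/514)*(-3) = 9 - 3/514 = 4623/514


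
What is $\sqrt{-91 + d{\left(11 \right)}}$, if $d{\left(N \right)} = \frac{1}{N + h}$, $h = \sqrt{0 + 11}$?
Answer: $\frac{\sqrt{-1000 - 91 \sqrt{11}}}{\sqrt{11 + \sqrt{11}}} \approx 9.5357 i$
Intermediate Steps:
$h = \sqrt{11} \approx 3.3166$
$d{\left(N \right)} = \frac{1}{N + \sqrt{11}}$
$\sqrt{-91 + d{\left(11 \right)}} = \sqrt{-91 + \frac{1}{11 + \sqrt{11}}}$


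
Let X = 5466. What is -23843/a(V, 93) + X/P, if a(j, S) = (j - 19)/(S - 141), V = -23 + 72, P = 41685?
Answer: 530079398/13895 ≈ 38149.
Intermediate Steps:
V = 49
a(j, S) = (-19 + j)/(-141 + S)
-23843/a(V, 93) + X/P = -23843*(-141 + 93)/(-19 + 49) + 5466/41685 = -23843/(30/(-48)) + 5466*(1/41685) = -23843/((-1/48*30)) + 1822/13895 = -23843/(-5/8) + 1822/13895 = -23843*(-8/5) + 1822/13895 = 190744/5 + 1822/13895 = 530079398/13895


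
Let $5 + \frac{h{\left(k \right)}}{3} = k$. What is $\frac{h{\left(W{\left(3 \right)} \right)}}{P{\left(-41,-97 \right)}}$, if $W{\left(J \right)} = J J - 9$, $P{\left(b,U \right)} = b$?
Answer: $\frac{15}{41} \approx 0.36585$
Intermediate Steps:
$W{\left(J \right)} = -9 + J^{2}$ ($W{\left(J \right)} = J^{2} - 9 = -9 + J^{2}$)
$h{\left(k \right)} = -15 + 3 k$
$\frac{h{\left(W{\left(3 \right)} \right)}}{P{\left(-41,-97 \right)}} = \frac{-15 + 3 \left(-9 + 3^{2}\right)}{-41} = \left(-15 + 3 \left(-9 + 9\right)\right) \left(- \frac{1}{41}\right) = \left(-15 + 3 \cdot 0\right) \left(- \frac{1}{41}\right) = \left(-15 + 0\right) \left(- \frac{1}{41}\right) = \left(-15\right) \left(- \frac{1}{41}\right) = \frac{15}{41}$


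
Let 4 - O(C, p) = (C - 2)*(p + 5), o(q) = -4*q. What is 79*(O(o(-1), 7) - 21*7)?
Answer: -13193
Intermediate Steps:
O(C, p) = 4 - (-2 + C)*(5 + p) (O(C, p) = 4 - (C - 2)*(p + 5) = 4 - (-2 + C)*(5 + p))
79*(O(o(-1), 7) - 21*7) = 79*((14 - (-20)*(-1) + 2*7 - 1*(-4*(-1))*7) - 21*7) = 79*((14 - 5*4 + 14 - 1*4*7) - 147) = 79*((14 - 20 + 14 - 28) - 147) = 79*(-20 - 147) = 79*(-167) = -13193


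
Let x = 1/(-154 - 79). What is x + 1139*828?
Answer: 219740435/233 ≈ 9.4309e+5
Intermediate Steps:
x = -1/233 (x = 1/(-233) = -1/233 ≈ -0.0042918)
x + 1139*828 = -1/233 + 1139*828 = -1/233 + 943092 = 219740435/233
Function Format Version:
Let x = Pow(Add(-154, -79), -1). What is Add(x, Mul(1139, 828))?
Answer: Rational(219740435, 233) ≈ 9.4309e+5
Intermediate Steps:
x = Rational(-1, 233) (x = Pow(-233, -1) = Rational(-1, 233) ≈ -0.0042918)
Add(x, Mul(1139, 828)) = Add(Rational(-1, 233), Mul(1139, 828)) = Add(Rational(-1, 233), 943092) = Rational(219740435, 233)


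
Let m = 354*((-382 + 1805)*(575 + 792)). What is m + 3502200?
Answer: 692117514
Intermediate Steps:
m = 688615314 (m = 354*(1423*1367) = 354*1945241 = 688615314)
m + 3502200 = 688615314 + 3502200 = 692117514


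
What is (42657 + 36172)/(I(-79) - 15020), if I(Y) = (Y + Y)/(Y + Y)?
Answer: -78829/15019 ≈ -5.2486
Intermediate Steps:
I(Y) = 1 (I(Y) = (2*Y)/((2*Y)) = (2*Y)*(1/(2*Y)) = 1)
(42657 + 36172)/(I(-79) - 15020) = (42657 + 36172)/(1 - 15020) = 78829/(-15019) = 78829*(-1/15019) = -78829/15019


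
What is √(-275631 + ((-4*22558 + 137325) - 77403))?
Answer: I*√305941 ≈ 553.12*I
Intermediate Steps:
√(-275631 + ((-4*22558 + 137325) - 77403)) = √(-275631 + ((-90232 + 137325) - 77403)) = √(-275631 + (47093 - 77403)) = √(-275631 - 30310) = √(-305941) = I*√305941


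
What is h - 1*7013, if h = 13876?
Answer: 6863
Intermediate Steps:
h - 1*7013 = 13876 - 1*7013 = 13876 - 7013 = 6863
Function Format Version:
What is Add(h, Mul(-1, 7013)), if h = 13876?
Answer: 6863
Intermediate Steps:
Add(h, Mul(-1, 7013)) = Add(13876, Mul(-1, 7013)) = Add(13876, -7013) = 6863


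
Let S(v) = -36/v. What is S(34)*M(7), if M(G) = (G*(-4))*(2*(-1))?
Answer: -1008/17 ≈ -59.294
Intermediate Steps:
M(G) = 8*G (M(G) = -4*G*(-2) = 8*G)
S(34)*M(7) = (-36/34)*(8*7) = -36*1/34*56 = -18/17*56 = -1008/17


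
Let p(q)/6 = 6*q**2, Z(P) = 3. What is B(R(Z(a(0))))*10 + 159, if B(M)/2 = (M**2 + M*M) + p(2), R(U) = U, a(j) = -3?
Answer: 3399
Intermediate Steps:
p(q) = 36*q**2 (p(q) = 6*(6*q**2) = 36*q**2)
B(M) = 288 + 4*M**2 (B(M) = 2*((M**2 + M*M) + 36*2**2) = 2*((M**2 + M**2) + 36*4) = 2*(2*M**2 + 144) = 2*(144 + 2*M**2) = 288 + 4*M**2)
B(R(Z(a(0))))*10 + 159 = (288 + 4*3**2)*10 + 159 = (288 + 4*9)*10 + 159 = (288 + 36)*10 + 159 = 324*10 + 159 = 3240 + 159 = 3399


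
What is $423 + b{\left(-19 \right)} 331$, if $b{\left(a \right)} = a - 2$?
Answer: $-6528$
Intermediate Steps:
$b{\left(a \right)} = -2 + a$ ($b{\left(a \right)} = a - 2 = -2 + a$)
$423 + b{\left(-19 \right)} 331 = 423 + \left(-2 - 19\right) 331 = 423 - 6951 = -6528$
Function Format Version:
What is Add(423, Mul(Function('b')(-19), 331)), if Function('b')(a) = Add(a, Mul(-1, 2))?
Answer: -6528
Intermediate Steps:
Function('b')(a) = Add(-2, a) (Function('b')(a) = Add(a, -2) = Add(-2, a))
Add(423, Mul(Function('b')(-19), 331)) = Add(423, Mul(Add(-2, -19), 331)) = Add(423, Mul(-21, 331)) = Add(423, -6951) = -6528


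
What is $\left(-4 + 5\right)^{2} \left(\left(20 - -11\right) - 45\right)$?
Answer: $-14$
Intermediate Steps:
$\left(-4 + 5\right)^{2} \left(\left(20 - -11\right) - 45\right) = 1^{2} \left(\left(20 + 11\right) - 45\right) = 1 \left(31 - 45\right) = 1 \left(-14\right) = -14$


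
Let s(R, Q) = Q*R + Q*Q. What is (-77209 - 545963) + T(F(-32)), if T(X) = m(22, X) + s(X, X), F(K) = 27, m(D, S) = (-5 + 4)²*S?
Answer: -621687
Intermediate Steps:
m(D, S) = S (m(D, S) = (-1)²*S = 1*S = S)
s(R, Q) = Q² + Q*R (s(R, Q) = Q*R + Q² = Q² + Q*R)
T(X) = X + 2*X² (T(X) = X + X*(X + X) = X + X*(2*X) = X + 2*X²)
(-77209 - 545963) + T(F(-32)) = (-77209 - 545963) + 27*(1 + 2*27) = -623172 + 27*(1 + 54) = -623172 + 27*55 = -623172 + 1485 = -621687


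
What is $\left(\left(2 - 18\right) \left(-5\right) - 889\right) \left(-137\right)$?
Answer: $110833$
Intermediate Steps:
$\left(\left(2 - 18\right) \left(-5\right) - 889\right) \left(-137\right) = \left(\left(-16\right) \left(-5\right) - 889\right) \left(-137\right) = \left(80 - 889\right) \left(-137\right) = \left(-809\right) \left(-137\right) = 110833$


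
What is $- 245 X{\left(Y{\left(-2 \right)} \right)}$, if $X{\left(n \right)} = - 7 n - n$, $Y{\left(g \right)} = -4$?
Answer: $-7840$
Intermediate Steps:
$X{\left(n \right)} = - 8 n$
$- 245 X{\left(Y{\left(-2 \right)} \right)} = - 245 \left(\left(-8\right) \left(-4\right)\right) = \left(-245\right) 32 = -7840$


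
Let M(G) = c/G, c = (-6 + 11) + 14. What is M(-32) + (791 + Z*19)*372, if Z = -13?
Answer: 6475757/32 ≈ 2.0237e+5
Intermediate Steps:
c = 19 (c = 5 + 14 = 19)
M(G) = 19/G
M(-32) + (791 + Z*19)*372 = 19/(-32) + (791 - 13*19)*372 = 19*(-1/32) + (791 - 247)*372 = -19/32 + 544*372 = -19/32 + 202368 = 6475757/32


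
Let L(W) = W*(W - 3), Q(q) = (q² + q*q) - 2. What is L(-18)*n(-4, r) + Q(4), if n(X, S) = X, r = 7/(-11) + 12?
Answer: -1482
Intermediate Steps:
Q(q) = -2 + 2*q² (Q(q) = (q² + q²) - 2 = 2*q² - 2 = -2 + 2*q²)
r = 125/11 (r = 7*(-1/11) + 12 = -7/11 + 12 = 125/11 ≈ 11.364)
L(W) = W*(-3 + W)
L(-18)*n(-4, r) + Q(4) = -18*(-3 - 18)*(-4) + (-2 + 2*4²) = -18*(-21)*(-4) + (-2 + 2*16) = 378*(-4) + (-2 + 32) = -1512 + 30 = -1482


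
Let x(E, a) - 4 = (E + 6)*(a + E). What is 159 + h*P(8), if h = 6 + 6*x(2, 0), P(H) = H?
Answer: 1167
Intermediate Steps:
x(E, a) = 4 + (6 + E)*(E + a) (x(E, a) = 4 + (E + 6)*(a + E) = 4 + (6 + E)*(E + a))
h = 126 (h = 6 + 6*(4 + 2**2 + 6*2 + 6*0 + 2*0) = 6 + 6*(4 + 4 + 12 + 0 + 0) = 6 + 6*20 = 6 + 120 = 126)
159 + h*P(8) = 159 + 126*8 = 159 + 1008 = 1167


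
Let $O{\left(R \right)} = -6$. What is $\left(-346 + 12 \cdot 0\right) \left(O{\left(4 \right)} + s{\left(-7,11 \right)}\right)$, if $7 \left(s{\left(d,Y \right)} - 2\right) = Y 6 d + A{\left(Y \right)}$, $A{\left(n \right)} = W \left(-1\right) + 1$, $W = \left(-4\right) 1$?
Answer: $\frac{167810}{7} \approx 23973.0$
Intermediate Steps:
$W = -4$
$A{\left(n \right)} = 5$ ($A{\left(n \right)} = \left(-4\right) \left(-1\right) + 1 = 4 + 1 = 5$)
$s{\left(d,Y \right)} = \frac{19}{7} + \frac{6 Y d}{7}$ ($s{\left(d,Y \right)} = 2 + \frac{Y 6 d + 5}{7} = 2 + \frac{6 Y d + 5}{7} = 2 + \frac{5 + 6 Y d}{7} = 2 + \left(\frac{5}{7} + \frac{6 Y d}{7}\right) = \frac{19}{7} + \frac{6 Y d}{7}$)
$\left(-346 + 12 \cdot 0\right) \left(O{\left(4 \right)} + s{\left(-7,11 \right)}\right) = \left(-346 + 12 \cdot 0\right) \left(-6 + \left(\frac{19}{7} + \frac{6}{7} \cdot 11 \left(-7\right)\right)\right) = \left(-346 + 0\right) \left(-6 + \left(\frac{19}{7} - 66\right)\right) = - 346 \left(-6 - \frac{443}{7}\right) = \left(-346\right) \left(- \frac{485}{7}\right) = \frac{167810}{7}$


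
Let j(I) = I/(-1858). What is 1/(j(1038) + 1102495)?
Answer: 929/1024217336 ≈ 9.0703e-7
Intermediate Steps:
j(I) = -I/1858 (j(I) = I*(-1/1858) = -I/1858)
1/(j(1038) + 1102495) = 1/(-1/1858*1038 + 1102495) = 1/(-519/929 + 1102495) = 1/(1024217336/929) = 929/1024217336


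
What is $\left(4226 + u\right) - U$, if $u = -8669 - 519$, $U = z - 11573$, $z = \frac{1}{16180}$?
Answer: $\frac{106965979}{16180} \approx 6611.0$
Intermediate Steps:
$z = \frac{1}{16180} \approx 6.1805 \cdot 10^{-5}$
$U = - \frac{187251139}{16180}$ ($U = \frac{1}{16180} - 11573 = - \frac{187251139}{16180} \approx -11573.0$)
$u = -9188$
$\left(4226 + u\right) - U = \left(4226 - 9188\right) - - \frac{187251139}{16180} = -4962 + \frac{187251139}{16180} = \frac{106965979}{16180}$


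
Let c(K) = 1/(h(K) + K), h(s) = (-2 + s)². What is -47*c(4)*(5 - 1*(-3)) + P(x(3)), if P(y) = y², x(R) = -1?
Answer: -46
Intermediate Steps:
c(K) = 1/(K + (-2 + K)²) (c(K) = 1/((-2 + K)² + K) = 1/(K + (-2 + K)²))
-47*c(4)*(5 - 1*(-3)) + P(x(3)) = -47*(5 - 1*(-3))/(4 + (-2 + 4)²) + (-1)² = -47*(5 + 3)/(4 + 2²) + 1 = -47*8/(4 + 4) + 1 = -47*8/8 + 1 = -47*1 + 1 = -47 + 1 = -46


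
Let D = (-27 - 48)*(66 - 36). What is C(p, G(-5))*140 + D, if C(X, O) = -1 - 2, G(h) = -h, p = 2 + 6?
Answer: -2670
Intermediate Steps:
D = -2250 (D = -75*30 = -2250)
p = 8
C(X, O) = -3
C(p, G(-5))*140 + D = -3*140 - 2250 = -420 - 2250 = -2670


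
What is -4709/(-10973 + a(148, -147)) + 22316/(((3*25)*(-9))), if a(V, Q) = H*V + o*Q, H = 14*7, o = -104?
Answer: -921881/27675 ≈ -33.311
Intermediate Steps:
H = 98
a(V, Q) = -104*Q + 98*V (a(V, Q) = 98*V - 104*Q = -104*Q + 98*V)
-4709/(-10973 + a(148, -147)) + 22316/(((3*25)*(-9))) = -4709/(-10973 + (-104*(-147) + 98*148)) + 22316/(((3*25)*(-9))) = -4709/(-10973 + (15288 + 14504)) + 22316/((75*(-9))) = -4709/(-10973 + 29792) + 22316/(-675) = -4709/18819 + 22316*(-1/675) = -4709*1/18819 - 22316/675 = -277/1107 - 22316/675 = -921881/27675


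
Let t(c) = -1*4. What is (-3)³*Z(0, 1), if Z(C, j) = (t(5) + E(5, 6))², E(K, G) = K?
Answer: -27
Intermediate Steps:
t(c) = -4
Z(C, j) = 1 (Z(C, j) = (-4 + 5)² = 1² = 1)
(-3)³*Z(0, 1) = (-3)³*1 = -27*1 = -27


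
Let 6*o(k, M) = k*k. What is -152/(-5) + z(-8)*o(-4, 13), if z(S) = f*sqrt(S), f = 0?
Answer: 152/5 ≈ 30.400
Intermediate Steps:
z(S) = 0 (z(S) = 0*sqrt(S) = 0)
o(k, M) = k**2/6 (o(k, M) = (k*k)/6 = k**2/6)
-152/(-5) + z(-8)*o(-4, 13) = -152/(-5) + 0*((1/6)*(-4)**2) = -152*(-1/5) + 0*((1/6)*16) = 152/5 + 0*(8/3) = 152/5 + 0 = 152/5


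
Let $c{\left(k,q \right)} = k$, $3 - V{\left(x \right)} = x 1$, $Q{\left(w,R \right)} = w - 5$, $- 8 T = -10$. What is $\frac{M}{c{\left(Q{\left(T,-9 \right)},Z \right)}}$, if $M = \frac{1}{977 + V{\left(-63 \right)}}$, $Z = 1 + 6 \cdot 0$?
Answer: $- \frac{4}{15645} \approx -0.00025567$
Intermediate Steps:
$T = \frac{5}{4}$ ($T = \left(- \frac{1}{8}\right) \left(-10\right) = \frac{5}{4} \approx 1.25$)
$Q{\left(w,R \right)} = -5 + w$
$V{\left(x \right)} = 3 - x$ ($V{\left(x \right)} = 3 - x 1 = 3 - x$)
$Z = 1$ ($Z = 1 + 0 = 1$)
$M = \frac{1}{1043}$ ($M = \frac{1}{977 + \left(3 - -63\right)} = \frac{1}{977 + \left(3 + 63\right)} = \frac{1}{977 + 66} = \frac{1}{1043} \approx 0.00095877$)
$\frac{M}{c{\left(Q{\left(T,-9 \right)},Z \right)}} = \frac{1}{1043 \left(-5 + \frac{5}{4}\right)} = \frac{1}{1043 \left(- \frac{15}{4}\right)} = \frac{1}{1043} \left(- \frac{4}{15}\right) = - \frac{4}{15645}$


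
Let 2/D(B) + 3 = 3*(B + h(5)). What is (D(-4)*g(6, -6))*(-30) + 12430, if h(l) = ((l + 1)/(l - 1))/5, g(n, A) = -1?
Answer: 584010/47 ≈ 12426.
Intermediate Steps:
h(l) = (1 + l)/(5*(-1 + l)) (h(l) = ((1 + l)/(-1 + l))*(1/5) = (1 + l)/(5*(-1 + l)))
D(B) = 2/(-21/10 + 3*B) (D(B) = 2/(-3 + 3*(B + (1 + 5)/(5*(-1 + 5)))) = 2/(-3 + 3*(B + (1/5)*6/4)) = 2/(-3 + 3*(B + (1/5)*(1/4)*6)) = 2/(-3 + 3*(B + 3/10)) = 2/(-3 + 3*(3/10 + B)) = 2/(-3 + (9/10 + 3*B)) = 2/(-21/10 + 3*B))
(D(-4)*g(6, -6))*(-30) + 12430 = ((20/(3*(-7 + 10*(-4))))*(-1))*(-30) + 12430 = ((20/(3*(-7 - 40)))*(-1))*(-30) + 12430 = (((20/3)/(-47))*(-1))*(-30) + 12430 = (((20/3)*(-1/47))*(-1))*(-30) + 12430 = -20/141*(-1)*(-30) + 12430 = (20/141)*(-30) + 12430 = -200/47 + 12430 = 584010/47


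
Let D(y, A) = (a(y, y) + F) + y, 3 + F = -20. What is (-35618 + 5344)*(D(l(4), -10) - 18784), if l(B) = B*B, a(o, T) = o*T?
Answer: 561128590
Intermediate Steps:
a(o, T) = T*o
l(B) = B²
F = -23 (F = -3 - 20 = -23)
D(y, A) = -23 + y + y² (D(y, A) = (y*y - 23) + y = (y² - 23) + y = (-23 + y²) + y = -23 + y + y²)
(-35618 + 5344)*(D(l(4), -10) - 18784) = (-35618 + 5344)*((-23 + 4² + (4²)²) - 18784) = -30274*((-23 + 16 + 16²) - 18784) = -30274*((-23 + 16 + 256) - 18784) = -30274*(249 - 18784) = -30274*(-18535) = 561128590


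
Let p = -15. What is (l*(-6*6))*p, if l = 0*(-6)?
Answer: 0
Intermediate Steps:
l = 0
(l*(-6*6))*p = (0*(-6*6))*(-15) = (0*(-36))*(-15) = 0*(-15) = 0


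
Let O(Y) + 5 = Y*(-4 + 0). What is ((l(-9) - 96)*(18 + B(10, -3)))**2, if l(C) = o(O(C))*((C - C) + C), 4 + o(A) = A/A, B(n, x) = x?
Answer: 1071225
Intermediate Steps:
O(Y) = -5 - 4*Y (O(Y) = -5 + Y*(-4 + 0) = -5 + Y*(-4) = -5 - 4*Y)
o(A) = -3 (o(A) = -4 + A/A = -4 + 1 = -3)
l(C) = -3*C (l(C) = -3*((C - C) + C) = -3*(0 + C) = -3*C)
((l(-9) - 96)*(18 + B(10, -3)))**2 = ((-3*(-9) - 96)*(18 - 3))**2 = ((27 - 96)*15)**2 = (-69*15)**2 = (-1035)**2 = 1071225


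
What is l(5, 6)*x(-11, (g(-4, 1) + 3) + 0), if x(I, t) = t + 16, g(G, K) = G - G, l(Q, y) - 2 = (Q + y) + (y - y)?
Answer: 247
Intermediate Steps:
l(Q, y) = 2 + Q + y (l(Q, y) = 2 + ((Q + y) + (y - y)) = 2 + ((Q + y) + 0) = 2 + (Q + y) = 2 + Q + y)
g(G, K) = 0
x(I, t) = 16 + t
l(5, 6)*x(-11, (g(-4, 1) + 3) + 0) = (2 + 5 + 6)*(16 + ((0 + 3) + 0)) = 13*(16 + (3 + 0)) = 13*(16 + 3) = 13*19 = 247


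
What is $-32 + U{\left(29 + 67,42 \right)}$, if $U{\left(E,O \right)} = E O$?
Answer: $4000$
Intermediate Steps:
$-32 + U{\left(29 + 67,42 \right)} = -32 + \left(29 + 67\right) 42 = -32 + 96 \cdot 42 = -32 + 4032 = 4000$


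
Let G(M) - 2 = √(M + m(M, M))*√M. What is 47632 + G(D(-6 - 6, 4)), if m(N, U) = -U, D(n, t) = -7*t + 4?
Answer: 0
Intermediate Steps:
D(n, t) = 4 - 7*t
G(M) = 2 (G(M) = 2 + √(M - M)*√M = 2 + √0*√M = 2 + 0*√M = 2 + 0 = 2)
47632 + G(D(-6 - 6, 4)) = 47632 + 2 = 47634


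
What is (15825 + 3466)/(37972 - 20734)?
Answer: 19291/17238 ≈ 1.1191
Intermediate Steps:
(15825 + 3466)/(37972 - 20734) = 19291/17238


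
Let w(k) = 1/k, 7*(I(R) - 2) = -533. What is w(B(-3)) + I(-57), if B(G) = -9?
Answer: -4678/63 ≈ -74.254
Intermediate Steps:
I(R) = -519/7 (I(R) = 2 + (⅐)*(-533) = 2 - 533/7 = -519/7)
w(B(-3)) + I(-57) = 1/(-9) - 519/7 = -⅑ - 519/7 = -4678/63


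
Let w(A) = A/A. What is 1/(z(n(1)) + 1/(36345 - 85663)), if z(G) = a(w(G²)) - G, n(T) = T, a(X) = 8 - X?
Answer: 49318/295907 ≈ 0.16667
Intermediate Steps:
w(A) = 1
z(G) = 7 - G (z(G) = (8 - 1*1) - G = (8 - 1) - G = 7 - G)
1/(z(n(1)) + 1/(36345 - 85663)) = 1/((7 - 1*1) + 1/(36345 - 85663)) = 1/((7 - 1) + 1/(-49318)) = 1/(6 - 1/49318) = 1/(295907/49318) = 49318/295907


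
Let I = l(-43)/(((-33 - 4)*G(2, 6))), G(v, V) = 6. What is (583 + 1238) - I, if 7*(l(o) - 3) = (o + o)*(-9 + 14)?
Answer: 2829425/1554 ≈ 1820.7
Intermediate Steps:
l(o) = 3 + 10*o/7 (l(o) = 3 + ((o + o)*(-9 + 14))/7 = 3 + ((2*o)*5)/7 = 3 + (10*o)/7 = 3 + 10*o/7)
I = 409/1554 (I = (3 + (10/7)*(-43))/(((-33 - 4)*6)) = (3 - 430/7)/((-37*6)) = -409/7/(-222) = -409/7*(-1/222) = 409/1554 ≈ 0.26319)
(583 + 1238) - I = (583 + 1238) - 1*409/1554 = 1821 - 409/1554 = 2829425/1554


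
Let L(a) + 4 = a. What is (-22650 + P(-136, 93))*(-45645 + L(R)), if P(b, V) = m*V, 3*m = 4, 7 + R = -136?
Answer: 1031510592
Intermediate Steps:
R = -143 (R = -7 - 136 = -143)
m = 4/3 (m = (⅓)*4 = 4/3 ≈ 1.3333)
L(a) = -4 + a
P(b, V) = 4*V/3
(-22650 + P(-136, 93))*(-45645 + L(R)) = (-22650 + (4/3)*93)*(-45645 + (-4 - 143)) = (-22650 + 124)*(-45645 - 147) = -22526*(-45792) = 1031510592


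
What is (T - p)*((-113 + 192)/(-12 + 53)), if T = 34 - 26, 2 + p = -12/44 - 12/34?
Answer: 156973/7667 ≈ 20.474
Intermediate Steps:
p = -491/187 (p = -2 + (-12/44 - 12/34) = -2 + (-12*1/44 - 12*1/34) = -2 + (-3/11 - 6/17) = -2 - 117/187 = -491/187 ≈ -2.6257)
T = 8
(T - p)*((-113 + 192)/(-12 + 53)) = (8 - 1*(-491/187))*((-113 + 192)/(-12 + 53)) = (8 + 491/187)*(79/41) = 1987*(79*(1/41))/187 = (1987/187)*(79/41) = 156973/7667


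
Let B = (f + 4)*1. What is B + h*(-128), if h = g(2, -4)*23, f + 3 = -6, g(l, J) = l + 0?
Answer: -5893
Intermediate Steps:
g(l, J) = l
f = -9 (f = -3 - 6 = -9)
h = 46 (h = 2*23 = 46)
B = -5 (B = (-9 + 4)*1 = -5*1 = -5)
B + h*(-128) = -5 + 46*(-128) = -5 - 5888 = -5893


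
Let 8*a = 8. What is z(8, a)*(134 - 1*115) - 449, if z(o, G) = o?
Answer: -297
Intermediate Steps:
a = 1 (a = (⅛)*8 = 1)
z(8, a)*(134 - 1*115) - 449 = 8*(134 - 1*115) - 449 = 8*(134 - 115) - 449 = 8*19 - 449 = 152 - 449 = -297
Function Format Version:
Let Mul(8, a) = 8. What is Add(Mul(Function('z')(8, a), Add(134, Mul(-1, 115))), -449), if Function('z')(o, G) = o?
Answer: -297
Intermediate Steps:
a = 1 (a = Mul(Rational(1, 8), 8) = 1)
Add(Mul(Function('z')(8, a), Add(134, Mul(-1, 115))), -449) = Add(Mul(8, Add(134, Mul(-1, 115))), -449) = Add(Mul(8, Add(134, -115)), -449) = Add(Mul(8, 19), -449) = Add(152, -449) = -297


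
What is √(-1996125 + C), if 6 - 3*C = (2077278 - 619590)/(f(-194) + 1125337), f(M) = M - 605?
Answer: I*√631067293621373415/562269 ≈ 1412.8*I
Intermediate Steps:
f(M) = -605 + M
C = 881590/562269 (C = 2 - (2077278 - 619590)/(3*((-605 - 194) + 1125337)) = 2 - 485896/(-799 + 1125337) = 2 - 485896/1124538 = 2 - ⅓*242948/187423 = 2 - 242948/562269 = 881590/562269 ≈ 1.5679)
√(-1996125 + C) = √(-1996125 + 881590/562269) = √(-1122358326035/562269) = I*√631067293621373415/562269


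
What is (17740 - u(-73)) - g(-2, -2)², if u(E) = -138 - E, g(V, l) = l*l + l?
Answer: 17801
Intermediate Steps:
g(V, l) = l + l² (g(V, l) = l² + l = l + l²)
(17740 - u(-73)) - g(-2, -2)² = (17740 - (-138 - 1*(-73))) - (-2*(1 - 2))² = (17740 - (-138 + 73)) - (-2*(-1))² = (17740 - 1*(-65)) - 1*2² = (17740 + 65) - 1*4 = 17805 - 4 = 17801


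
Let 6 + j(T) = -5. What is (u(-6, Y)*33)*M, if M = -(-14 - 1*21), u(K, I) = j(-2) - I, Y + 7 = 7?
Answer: -12705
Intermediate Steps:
Y = 0 (Y = -7 + 7 = 0)
j(T) = -11 (j(T) = -6 - 5 = -11)
u(K, I) = -11 - I
M = 35 (M = -(-14 - 21) = -1*(-35) = 35)
(u(-6, Y)*33)*M = ((-11 - 1*0)*33)*35 = ((-11 + 0)*33)*35 = -11*33*35 = -363*35 = -12705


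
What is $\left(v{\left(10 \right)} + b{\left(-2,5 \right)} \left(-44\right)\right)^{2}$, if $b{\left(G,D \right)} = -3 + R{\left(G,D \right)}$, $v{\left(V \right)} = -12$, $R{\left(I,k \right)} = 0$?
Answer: $14400$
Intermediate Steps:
$b{\left(G,D \right)} = -3$ ($b{\left(G,D \right)} = -3 + 0 = -3$)
$\left(v{\left(10 \right)} + b{\left(-2,5 \right)} \left(-44\right)\right)^{2} = \left(-12 - -132\right)^{2} = \left(-12 + 132\right)^{2} = 120^{2} = 14400$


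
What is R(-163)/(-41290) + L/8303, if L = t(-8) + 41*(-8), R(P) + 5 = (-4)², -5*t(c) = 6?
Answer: -13684001/342830870 ≈ -0.039915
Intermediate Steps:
t(c) = -6/5 (t(c) = -⅕*6 = -6/5)
R(P) = 11 (R(P) = -5 + (-4)² = -5 + 16 = 11)
L = -1646/5 (L = -6/5 + 41*(-8) = -6/5 - 328 = -1646/5 ≈ -329.20)
R(-163)/(-41290) + L/8303 = 11/(-41290) - 1646/5/8303 = 11*(-1/41290) - 1646/5*1/8303 = -11/41290 - 1646/41515 = -13684001/342830870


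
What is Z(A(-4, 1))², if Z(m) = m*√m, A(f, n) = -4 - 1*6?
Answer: -1000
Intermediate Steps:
A(f, n) = -10 (A(f, n) = -4 - 6 = -10)
Z(m) = m^(3/2)
Z(A(-4, 1))² = ((-10)^(3/2))² = (-10*I*√10)² = -1000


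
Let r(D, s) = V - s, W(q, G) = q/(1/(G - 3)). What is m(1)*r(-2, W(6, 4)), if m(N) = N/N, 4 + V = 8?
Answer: -2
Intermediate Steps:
V = 4 (V = -4 + 8 = 4)
W(q, G) = q*(-3 + G) (W(q, G) = q/(1/(-3 + G)) = q*(-3 + G))
r(D, s) = 4 - s
m(N) = 1
m(1)*r(-2, W(6, 4)) = 1*(4 - 6*(-3 + 4)) = 1*(4 - 6) = 1*(-2) = -2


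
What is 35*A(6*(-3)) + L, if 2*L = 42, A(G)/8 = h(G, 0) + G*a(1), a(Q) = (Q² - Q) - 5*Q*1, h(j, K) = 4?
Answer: 26341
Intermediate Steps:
a(Q) = Q² - 6*Q (a(Q) = (Q² - Q) - 5*Q = Q² - 6*Q)
A(G) = 32 - 40*G (A(G) = 8*(4 + G*(1*(-6 + 1))) = 8*(4 + G*(1*(-5))) = 8*(4 + G*(-5)) = 8*(4 - 5*G) = 32 - 40*G)
L = 21 (L = (½)*42 = 21)
35*A(6*(-3)) + L = 35*(32 - 240*(-3)) + 21 = 35*(32 - 40*(-18)) + 21 = 35*(32 + 720) + 21 = 35*752 + 21 = 26320 + 21 = 26341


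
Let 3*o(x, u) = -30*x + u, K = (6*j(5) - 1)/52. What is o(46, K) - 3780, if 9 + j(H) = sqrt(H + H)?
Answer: -661495/156 + sqrt(10)/26 ≈ -4240.2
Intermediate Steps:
j(H) = -9 + sqrt(2)*sqrt(H) (j(H) = -9 + sqrt(H + H) = -9 + sqrt(2*H) = -9 + sqrt(2)*sqrt(H))
K = -55/52 + 3*sqrt(10)/26 (K = (6*(-9 + sqrt(2)*sqrt(5)) - 1)/52 = (6*(-9 + sqrt(10)) - 1)*(1/52) = ((-54 + 6*sqrt(10)) - 1)*(1/52) = (-55 + 6*sqrt(10))*(1/52) = -55/52 + 3*sqrt(10)/26 ≈ -0.69281)
o(x, u) = -10*x + u/3 (o(x, u) = (-30*x + u)/3 = (u - 30*x)/3 = -10*x + u/3)
o(46, K) - 3780 = (-10*46 + (-55/52 + 3*sqrt(10)/26)/3) - 3780 = (-460 + (-55/156 + sqrt(10)/26)) - 3780 = (-71815/156 + sqrt(10)/26) - 3780 = -661495/156 + sqrt(10)/26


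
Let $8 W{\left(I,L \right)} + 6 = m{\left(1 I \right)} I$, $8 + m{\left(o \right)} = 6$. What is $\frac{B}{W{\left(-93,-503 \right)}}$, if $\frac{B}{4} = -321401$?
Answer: $- \frac{2571208}{45} \approx -57138.0$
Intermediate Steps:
$m{\left(o \right)} = -2$ ($m{\left(o \right)} = -8 + 6 = -2$)
$W{\left(I,L \right)} = - \frac{3}{4} - \frac{I}{4}$ ($W{\left(I,L \right)} = - \frac{3}{4} + \frac{\left(-2\right) I}{8} = - \frac{3}{4} - \frac{I}{4}$)
$B = -1285604$ ($B = 4 \left(-321401\right) = -1285604$)
$\frac{B}{W{\left(-93,-503 \right)}} = - \frac{1285604}{- \frac{3}{4} - - \frac{93}{4}} = - \frac{1285604}{- \frac{3}{4} + \frac{93}{4}} = - \frac{1285604}{\frac{45}{2}} = \left(-1285604\right) \frac{2}{45} = - \frac{2571208}{45}$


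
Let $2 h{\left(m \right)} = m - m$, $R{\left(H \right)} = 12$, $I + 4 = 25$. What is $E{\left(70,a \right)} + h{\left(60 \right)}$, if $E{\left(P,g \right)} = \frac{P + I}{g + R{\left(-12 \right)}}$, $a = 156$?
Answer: $\frac{13}{24} \approx 0.54167$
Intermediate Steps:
$I = 21$ ($I = -4 + 25 = 21$)
$E{\left(P,g \right)} = \frac{21 + P}{12 + g}$ ($E{\left(P,g \right)} = \frac{P + 21}{g + 12} = \frac{21 + P}{12 + g}$)
$h{\left(m \right)} = 0$ ($h{\left(m \right)} = \frac{m - m}{2} = \frac{1}{2} \cdot 0 = 0$)
$E{\left(70,a \right)} + h{\left(60 \right)} = \frac{21 + 70}{12 + 156} + 0 = \frac{1}{168} \cdot 91 + 0 = \frac{13}{24} + 0 = \frac{13}{24}$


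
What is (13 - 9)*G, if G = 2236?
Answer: 8944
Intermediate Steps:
(13 - 9)*G = (13 - 9)*2236 = 4*2236 = 8944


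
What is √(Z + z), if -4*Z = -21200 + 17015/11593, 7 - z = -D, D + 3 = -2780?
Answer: √1356681409409/23186 ≈ 50.236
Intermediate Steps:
D = -2783 (D = -3 - 2780 = -2783)
z = -2776 (z = 7 - (-1)*(-2783) = 7 - 1*2783 = 7 - 2783 = -2776)
Z = 245754585/46372 (Z = -(-21200 + 17015/11593)/4 = -¼*(-245754585/11593) = 245754585/46372 ≈ 5299.6)
√(Z + z) = √(245754585/46372 - 2776) = √(117025913/46372) = √1356681409409/23186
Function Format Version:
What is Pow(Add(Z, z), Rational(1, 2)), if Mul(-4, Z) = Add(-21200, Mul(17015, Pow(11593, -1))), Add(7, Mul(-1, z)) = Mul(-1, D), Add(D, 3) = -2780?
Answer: Mul(Rational(1, 23186), Pow(1356681409409, Rational(1, 2))) ≈ 50.236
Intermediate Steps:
D = -2783 (D = Add(-3, -2780) = -2783)
z = -2776 (z = Add(7, Mul(-1, Mul(-1, -2783))) = Add(7, Mul(-1, 2783)) = Add(7, -2783) = -2776)
Z = Rational(245754585, 46372) (Z = Mul(Rational(-1, 4), Add(-21200, Mul(17015, Pow(11593, -1)))) = Mul(Rational(-1, 4), Add(-21200, Mul(17015, Rational(1, 11593)))) = Mul(Rational(-1, 4), Add(-21200, Rational(17015, 11593))) = Mul(Rational(-1, 4), Rational(-245754585, 11593)) = Rational(245754585, 46372) ≈ 5299.6)
Pow(Add(Z, z), Rational(1, 2)) = Pow(Add(Rational(245754585, 46372), -2776), Rational(1, 2)) = Pow(Rational(117025913, 46372), Rational(1, 2)) = Mul(Rational(1, 23186), Pow(1356681409409, Rational(1, 2)))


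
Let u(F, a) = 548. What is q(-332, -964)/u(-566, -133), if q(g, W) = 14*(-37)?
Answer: -259/274 ≈ -0.94526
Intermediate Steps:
q(g, W) = -518
q(-332, -964)/u(-566, -133) = -518/548 = -518*1/548 = -259/274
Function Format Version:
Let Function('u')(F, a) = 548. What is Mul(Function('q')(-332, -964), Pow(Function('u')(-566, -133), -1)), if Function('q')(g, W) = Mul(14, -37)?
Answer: Rational(-259, 274) ≈ -0.94526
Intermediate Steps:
Function('q')(g, W) = -518
Mul(Function('q')(-332, -964), Pow(Function('u')(-566, -133), -1)) = Mul(-518, Pow(548, -1)) = Mul(-518, Rational(1, 548)) = Rational(-259, 274)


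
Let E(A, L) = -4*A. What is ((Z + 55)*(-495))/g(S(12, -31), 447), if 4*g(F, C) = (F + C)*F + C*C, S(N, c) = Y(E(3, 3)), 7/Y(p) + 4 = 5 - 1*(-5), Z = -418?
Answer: 25874640/7211947 ≈ 3.5877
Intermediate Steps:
Y(p) = 7/6 (Y(p) = 7/(-4 + (5 - 1*(-5))) = 7/(-4 + (5 + 5)) = 7/(-4 + 10) = 7/6)
S(N, c) = 7/6
g(F, C) = C**2/4 + F*(C + F)/4 (g(F, C) = ((F + C)*F + C*C)/4 = ((C + F)*F + C**2)/4 = (F*(C + F) + C**2)/4 = (C**2 + F*(C + F))/4 = C**2/4 + F*(C + F)/4)
((Z + 55)*(-495))/g(S(12, -31), 447) = ((-418 + 55)*(-495))/((1/4)*447**2 + (7/6)**2/4 + (1/4)*447*(7/6)) = (-363*(-495))/((1/4)*199809 + (1/4)*(49/36) + 1043/8) = 179685/(199809/4 + 49/144 + 1043/8) = 179685/(7211947/144) = 179685*(144/7211947) = 25874640/7211947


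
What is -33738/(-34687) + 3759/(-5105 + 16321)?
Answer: 508793841/389049392 ≈ 1.3078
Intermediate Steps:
-33738/(-34687) + 3759/(-5105 + 16321) = -33738*(-1/34687) + 3759/11216 = 33738/34687 + 3759*(1/11216) = 33738/34687 + 3759/11216 = 508793841/389049392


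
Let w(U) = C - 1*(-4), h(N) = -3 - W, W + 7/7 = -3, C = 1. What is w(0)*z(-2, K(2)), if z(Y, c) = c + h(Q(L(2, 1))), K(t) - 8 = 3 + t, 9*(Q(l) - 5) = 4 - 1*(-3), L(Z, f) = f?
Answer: 70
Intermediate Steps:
W = -4 (W = -1 - 3 = -4)
Q(l) = 52/9 (Q(l) = 5 + (4 - 1*(-3))/9 = 5 + (4 + 3)/9 = 5 + (⅑)*7 = 5 + 7/9 = 52/9)
K(t) = 11 + t (K(t) = 8 + (3 + t) = 11 + t)
h(N) = 1 (h(N) = -3 - 1*(-4) = -3 + 4 = 1)
w(U) = 5 (w(U) = 1 - 1*(-4) = 1 + 4 = 5)
z(Y, c) = 1 + c (z(Y, c) = c + 1 = 1 + c)
w(0)*z(-2, K(2)) = 5*(1 + (11 + 2)) = 5*(1 + 13) = 5*14 = 70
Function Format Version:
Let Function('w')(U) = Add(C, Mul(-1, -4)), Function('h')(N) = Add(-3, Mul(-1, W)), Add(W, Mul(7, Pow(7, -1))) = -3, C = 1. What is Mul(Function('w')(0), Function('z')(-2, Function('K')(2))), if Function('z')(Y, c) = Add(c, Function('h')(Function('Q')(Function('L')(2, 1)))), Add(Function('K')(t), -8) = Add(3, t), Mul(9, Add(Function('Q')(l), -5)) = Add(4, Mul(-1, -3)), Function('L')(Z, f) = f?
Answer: 70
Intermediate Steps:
W = -4 (W = Add(-1, -3) = -4)
Function('Q')(l) = Rational(52, 9) (Function('Q')(l) = Add(5, Mul(Rational(1, 9), Add(4, Mul(-1, -3)))) = Add(5, Mul(Rational(1, 9), Add(4, 3))) = Add(5, Mul(Rational(1, 9), 7)) = Add(5, Rational(7, 9)) = Rational(52, 9))
Function('K')(t) = Add(11, t) (Function('K')(t) = Add(8, Add(3, t)) = Add(11, t))
Function('h')(N) = 1 (Function('h')(N) = Add(-3, Mul(-1, -4)) = Add(-3, 4) = 1)
Function('w')(U) = 5 (Function('w')(U) = Add(1, Mul(-1, -4)) = Add(1, 4) = 5)
Function('z')(Y, c) = Add(1, c) (Function('z')(Y, c) = Add(c, 1) = Add(1, c))
Mul(Function('w')(0), Function('z')(-2, Function('K')(2))) = Mul(5, Add(1, Add(11, 2))) = Mul(5, Add(1, 13)) = Mul(5, 14) = 70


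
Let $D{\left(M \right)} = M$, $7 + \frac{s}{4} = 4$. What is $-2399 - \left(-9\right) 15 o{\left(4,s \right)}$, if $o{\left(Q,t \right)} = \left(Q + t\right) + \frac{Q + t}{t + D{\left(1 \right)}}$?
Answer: $- \frac{37189}{11} \approx -3380.8$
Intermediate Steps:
$s = -12$ ($s = -28 + 4 \cdot 4 = -28 + 16 = -12$)
$o{\left(Q,t \right)} = Q + t + \frac{Q + t}{1 + t}$ ($o{\left(Q,t \right)} = \left(Q + t\right) + \frac{Q + t}{t + 1} = \left(Q + t\right) + \frac{Q + t}{1 + t} = Q + t + \frac{Q + t}{1 + t}$)
$-2399 - \left(-9\right) 15 o{\left(4,s \right)} = -2399 - \left(-9\right) 15 \frac{\left(-12\right)^{2} + 2 \cdot 4 + 2 \left(-12\right) + 4 \left(-12\right)}{1 - 12} = -2399 - - 135 \frac{144 + 8 - 24 - 48}{-11} = -2399 - - 135 \left(\left(- \frac{1}{11}\right) 80\right) = -2399 - \left(-135\right) \left(- \frac{80}{11}\right) = -2399 - \frac{10800}{11} = - \frac{37189}{11}$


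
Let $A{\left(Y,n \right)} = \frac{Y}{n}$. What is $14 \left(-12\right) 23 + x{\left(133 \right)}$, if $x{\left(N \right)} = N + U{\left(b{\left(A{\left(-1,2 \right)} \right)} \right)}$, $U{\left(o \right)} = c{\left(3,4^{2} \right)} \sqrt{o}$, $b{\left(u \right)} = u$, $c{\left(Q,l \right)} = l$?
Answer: $-3731 + 8 i \sqrt{2} \approx -3731.0 + 11.314 i$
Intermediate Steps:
$U{\left(o \right)} = 16 \sqrt{o}$ ($U{\left(o \right)} = 4^{2} \sqrt{o} = 16 \sqrt{o}$)
$x{\left(N \right)} = N + 8 i \sqrt{2}$ ($x{\left(N \right)} = N + 16 \sqrt{- \frac{1}{2}} = N + 16 \frac{i \sqrt{2}}{2} = N + 8 i \sqrt{2}$)
$14 \left(-12\right) 23 + x{\left(133 \right)} = 14 \left(-12\right) 23 + \left(133 + 8 i \sqrt{2}\right) = \left(-168\right) 23 + \left(133 + 8 i \sqrt{2}\right) = -3864 + \left(133 + 8 i \sqrt{2}\right) = -3731 + 8 i \sqrt{2}$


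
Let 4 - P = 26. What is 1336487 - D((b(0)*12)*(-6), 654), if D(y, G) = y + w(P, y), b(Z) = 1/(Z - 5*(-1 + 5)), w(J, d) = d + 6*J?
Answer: 6683059/5 ≈ 1.3366e+6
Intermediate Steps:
P = -22 (P = 4 - 1*26 = 4 - 26 = -22)
b(Z) = 1/(-20 + Z) (b(Z) = 1/(Z - 5*4) = 1/(Z - 20) = 1/(-20 + Z))
D(y, G) = -132 + 2*y (D(y, G) = y + (y + 6*(-22)) = y + (y - 132) = y + (-132 + y) = -132 + 2*y)
1336487 - D((b(0)*12)*(-6), 654) = 1336487 - (-132 + 2*((12/(-20 + 0))*(-6))) = 1336487 - (-132 + 2*((12/(-20))*(-6))) = 1336487 - (-132 + 2*(-1/20*12*(-6))) = 1336487 - (-132 + 2*(-⅗*(-6))) = 1336487 - (-132 + 2*(18/5)) = 1336487 - (-132 + 36/5) = 1336487 - 1*(-624/5) = 1336487 + 624/5 = 6683059/5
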